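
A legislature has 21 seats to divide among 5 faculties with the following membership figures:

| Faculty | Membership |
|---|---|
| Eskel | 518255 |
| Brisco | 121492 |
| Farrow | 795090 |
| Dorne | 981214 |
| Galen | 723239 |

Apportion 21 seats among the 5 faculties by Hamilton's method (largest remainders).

Eskel=3, Brisco=1, Farrow=5, Dorne=7, Galen=5

Standard divisor: 3139290 ÷ 21 = 149490.
Standard quotas: Eskel 3.4668, Brisco 0.8127, Farrow 5.3187, Dorne 6.5637, Galen 4.8380.
Lower quotas: Eskel 3, Brisco 0, Farrow 5, Dorne 6, Galen 4 (sum 18, leaving 3 seats).
Remainders in descending order: Galen 0.8380, Brisco 0.8127, Dorne 0.5637, Eskel 0.4668, Farrow 0.3187.
Largest remainders: Galen, Brisco, Dorne receive the extra seats.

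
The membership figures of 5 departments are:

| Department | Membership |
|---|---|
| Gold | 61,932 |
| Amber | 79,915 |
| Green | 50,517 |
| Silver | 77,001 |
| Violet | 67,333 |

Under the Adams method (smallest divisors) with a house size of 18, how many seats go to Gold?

Standard divisor 336698/18 ≈ 18705.444; standard quotas: Gold 3.311, Amber 4.272, Green 2.701, Silver 4.117, Violet 3.600.
Rounding up gives 4, 5, 3, 5, 4 = 21 seats, so the divisor must be adjusted.
With modified divisor 21500: modified quotas Gold 2.881, Amber 3.717, Green 2.350, Silver 3.581, Violet 3.132.
Rounding up: Gold 3, Amber 4, Green 3, Silver 4, Violet 4 (total 18).
Gold receives 3.

3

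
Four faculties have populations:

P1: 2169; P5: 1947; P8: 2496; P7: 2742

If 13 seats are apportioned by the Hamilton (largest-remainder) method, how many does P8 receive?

Standard divisor: 9354 ÷ 13 ≈ 719.538.
Standard quotas: P1 3.014, P5 2.706, P8 3.469, P7 3.811.
Lower quotas: P1 3, P5 2, P8 3, P7 3 (sum 11, leaving 2 seats).
Remainders in descending order: P7 0.811, P5 0.706, P8 0.469, P1 0.014.
Largest remainders: P7, P5 receive the extra seats.
P8 receives 3.

3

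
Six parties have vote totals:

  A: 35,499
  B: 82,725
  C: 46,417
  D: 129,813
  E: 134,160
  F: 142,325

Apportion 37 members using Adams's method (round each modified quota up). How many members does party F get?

9

Standard divisor 570939/37 ≈ 15430.784; standard quotas: A 2.301, B 5.361, C 3.008, D 8.413, E 8.694, F 9.223.
Rounding up gives 3, 6, 4, 9, 9, 10 = 41 seats, so the divisor must be adjusted.
With modified divisor 16700: modified quotas A 2.126, B 4.954, C 2.779, D 7.773, E 8.034, F 8.522.
Rounding up: A 3, B 5, C 3, D 8, E 9, F 9 (total 37).
F receives 9.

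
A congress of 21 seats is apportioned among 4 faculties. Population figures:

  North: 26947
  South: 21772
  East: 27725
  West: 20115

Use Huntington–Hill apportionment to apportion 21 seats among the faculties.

With divisor 4683: modified quotas North 5.754, South 4.649, East 5.920, West 4.295.
Geometric-mean thresholds: North √(5·6)=5.477, South √(4·5)=4.472, East √(5·6)=5.477, West √(4·5)=4.472.
Each quota rounded against its threshold gives North 6, South 5, East 6, West 4 (total 21).

North 6, South 5, East 6, West 4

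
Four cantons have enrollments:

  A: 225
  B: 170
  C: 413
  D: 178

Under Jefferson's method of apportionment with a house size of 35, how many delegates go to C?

15

Standard divisor 986/35 ≈ 28.171; standard quotas: A 7.987, B 6.034, C 14.660, D 6.318.
Rounding down gives 7, 6, 14, 6 = 33 seats, so the divisor must be adjusted.
With modified divisor 27: modified quotas A 8.333, B 6.296, C 15.296, D 6.593.
Rounding down: A 8, B 6, C 15, D 6 (total 35).
C receives 15.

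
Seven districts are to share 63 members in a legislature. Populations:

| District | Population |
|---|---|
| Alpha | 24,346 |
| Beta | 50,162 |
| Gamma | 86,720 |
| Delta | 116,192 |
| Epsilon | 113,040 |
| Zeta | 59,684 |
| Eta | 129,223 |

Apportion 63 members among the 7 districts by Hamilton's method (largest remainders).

Alpha 3, Beta 5, Gamma 9, Delta 13, Epsilon 12, Zeta 7, Eta 14

Total 579367; standard divisor 579367/63 ≈ 9196.302.
Standard quotas: Alpha 2.6474, Beta 5.4546, Gamma 9.4299, Delta 12.6346, Epsilon 12.2919, Zeta 6.4900, Eta 14.0516.
Lower quotas: Alpha 2, Beta 5, Gamma 9, Delta 12, Epsilon 12, Zeta 6, Eta 14 (sum 60, leaving 3 seats).
Remainders in descending order: Alpha 0.6474, Delta 0.6346, Zeta 0.4900, Beta 0.4546, Gamma 0.4299, Epsilon 0.2919, Eta 0.0516.
Largest remainders: Alpha, Delta, Zeta receive the extra seats.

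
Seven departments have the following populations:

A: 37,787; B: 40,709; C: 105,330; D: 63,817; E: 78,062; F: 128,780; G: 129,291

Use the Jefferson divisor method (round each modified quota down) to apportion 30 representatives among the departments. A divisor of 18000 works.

A: 2, B: 2, C: 5, D: 3, E: 4, F: 7, G: 7

With modified divisor 18000: modified quotas A 2.099, B 2.262, C 5.852, D 3.545, E 4.337, F 7.154, G 7.183.
Rounding down: A 2, B 2, C 5, D 3, E 4, F 7, G 7 (total 30).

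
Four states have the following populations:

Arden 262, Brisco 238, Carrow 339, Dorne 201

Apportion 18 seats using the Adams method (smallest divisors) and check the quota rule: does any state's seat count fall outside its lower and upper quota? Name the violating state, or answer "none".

Standard quotas: Arden 4.535, Brisco 4.119, Carrow 5.867, Dorne 3.479.
Adams allocation: Arden 4, Brisco 4, Carrow 6, Dorne 4.
Every allocation lies between the lower and upper quota.

none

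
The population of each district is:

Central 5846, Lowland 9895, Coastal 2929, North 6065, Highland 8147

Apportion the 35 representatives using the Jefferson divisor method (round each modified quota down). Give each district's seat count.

Central 6, Lowland 11, Coastal 3, North 6, Highland 9

Standard divisor 32882/35 ≈ 939.486; standard quotas: Central 6.223, Lowland 10.532, Coastal 3.118, North 6.456, Highland 8.672.
Rounding down gives 6, 10, 3, 6, 8 = 33 seats, so the divisor must be adjusted.
With modified divisor 880: modified quotas Central 6.643, Lowland 11.244, Coastal 3.328, North 6.892, Highland 9.258.
Rounding down: Central 6, Lowland 11, Coastal 3, North 6, Highland 9 (total 35).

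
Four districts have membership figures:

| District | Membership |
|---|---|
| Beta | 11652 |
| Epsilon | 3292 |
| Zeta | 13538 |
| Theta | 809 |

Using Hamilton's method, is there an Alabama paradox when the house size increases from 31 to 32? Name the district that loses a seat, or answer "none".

Epsilon

At 31 seats: Beta 12, Epsilon 4, Zeta 14, Theta 1.
At 32 seats: Beta 13, Epsilon 3, Zeta 15, Theta 1.
Epsilon drops from 4 to 3.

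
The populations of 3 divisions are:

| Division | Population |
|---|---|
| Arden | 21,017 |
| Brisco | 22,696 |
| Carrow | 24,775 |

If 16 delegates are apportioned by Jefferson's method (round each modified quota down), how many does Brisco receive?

5

Standard divisor 68488/16 ≈ 4280.5; standard quotas: Arden 4.910, Brisco 5.302, Carrow 5.788.
Rounding down gives 4, 5, 5 = 14 seats, so the divisor must be adjusted.
With modified divisor 4000: modified quotas Arden 5.254, Brisco 5.674, Carrow 6.194.
Rounding down: Arden 5, Brisco 5, Carrow 6 (total 16).
Brisco receives 5.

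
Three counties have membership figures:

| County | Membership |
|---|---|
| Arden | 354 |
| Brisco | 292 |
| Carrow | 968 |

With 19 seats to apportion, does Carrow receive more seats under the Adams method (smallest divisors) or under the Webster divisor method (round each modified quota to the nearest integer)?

Webster

Adams: Arden 4, Brisco 4, Carrow 11.
Webster: Arden 4, Brisco 3, Carrow 12.
Carrow gets 11 under Adams and 12 under Webster.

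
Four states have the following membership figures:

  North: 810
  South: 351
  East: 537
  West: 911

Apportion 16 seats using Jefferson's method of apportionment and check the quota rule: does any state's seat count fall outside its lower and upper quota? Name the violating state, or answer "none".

Standard quotas: North 4.967, South 2.153, East 3.293, West 5.587.
Jefferson allocation: North 5, South 2, East 3, West 6.
Every allocation lies between the lower and upper quota.

none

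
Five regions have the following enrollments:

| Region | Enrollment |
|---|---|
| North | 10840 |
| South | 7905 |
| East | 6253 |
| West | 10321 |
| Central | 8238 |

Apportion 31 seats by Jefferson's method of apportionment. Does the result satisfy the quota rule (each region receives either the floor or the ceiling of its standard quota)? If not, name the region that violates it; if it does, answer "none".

Standard quotas: North 7.715, South 5.626, East 4.450, West 7.346, Central 5.863.
Jefferson allocation: North 8, South 6, East 4, West 7, Central 6.
Every allocation lies between the lower and upper quota.

none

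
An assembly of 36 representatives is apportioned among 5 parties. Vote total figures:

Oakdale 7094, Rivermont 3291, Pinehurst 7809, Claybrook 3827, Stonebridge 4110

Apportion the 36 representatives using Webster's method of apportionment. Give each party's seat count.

Oakdale=10, Rivermont=4, Pinehurst=11, Claybrook=5, Stonebridge=6

Standard divisor 26131/36 ≈ 725.861; standard quotas: Oakdale 9.773, Rivermont 4.534, Pinehurst 10.758, Claybrook 5.272, Stonebridge 5.662.
Rounding to the nearest integer gives 10, 5, 11, 5, 6 = 37 seats, so the divisor must be adjusted.
With modified divisor 740: modified quotas Oakdale 9.586, Rivermont 4.447, Pinehurst 10.553, Claybrook 5.172, Stonebridge 5.554.
Rounding to the nearest integer: Oakdale 10, Rivermont 4, Pinehurst 11, Claybrook 5, Stonebridge 6 (total 36).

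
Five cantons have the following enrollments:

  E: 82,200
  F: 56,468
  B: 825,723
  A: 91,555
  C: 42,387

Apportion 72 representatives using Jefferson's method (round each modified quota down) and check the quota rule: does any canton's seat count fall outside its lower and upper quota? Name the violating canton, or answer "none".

B

Standard quotas: E 5.389, F 3.702, B 54.129, A 6.002, C 2.779.
Jefferson allocation: E 5, F 3, B 56, A 6, C 2.
B has quota 54.129 (lower 54, upper 55) but receives 56 — outside the quota interval.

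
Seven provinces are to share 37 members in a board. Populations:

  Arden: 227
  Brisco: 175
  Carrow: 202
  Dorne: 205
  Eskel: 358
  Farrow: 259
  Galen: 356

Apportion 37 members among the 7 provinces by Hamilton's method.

Total 1782; standard divisor 1782/37 ≈ 48.162.
Standard quotas: Arden 4.713, Brisco 3.634, Carrow 4.194, Dorne 4.256, Eskel 7.433, Farrow 5.378, Galen 7.392.
Lower quotas: Arden 4, Brisco 3, Carrow 4, Dorne 4, Eskel 7, Farrow 5, Galen 7 (sum 34, leaving 3 seats).
Remainders in descending order: Arden 0.713, Brisco 0.634, Eskel 0.433, Galen 0.392, Farrow 0.378, Dorne 0.256, Carrow 0.194.
The surplus seats go to Arden, Brisco, Eskel.

Arden 5, Brisco 4, Carrow 4, Dorne 4, Eskel 8, Farrow 5, Galen 7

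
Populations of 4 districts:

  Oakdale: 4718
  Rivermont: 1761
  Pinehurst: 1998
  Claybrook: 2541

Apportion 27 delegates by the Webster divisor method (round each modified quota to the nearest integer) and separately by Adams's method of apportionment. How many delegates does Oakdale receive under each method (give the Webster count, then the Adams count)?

Webster: Oakdale 12, Rivermont 4, Pinehurst 5, Claybrook 6.
Adams: Oakdale 11, Rivermont 5, Pinehurst 5, Claybrook 6.
Oakdale gets 12 under Webster and 11 under Adams.

12 and 11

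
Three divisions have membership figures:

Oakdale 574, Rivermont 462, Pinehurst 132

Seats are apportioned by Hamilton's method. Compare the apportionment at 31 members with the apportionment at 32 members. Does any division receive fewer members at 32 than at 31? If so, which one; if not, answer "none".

At 31 seats: Oakdale 15, Rivermont 12, Pinehurst 4.
At 32 seats: Oakdale 16, Rivermont 13, Pinehurst 3.
Pinehurst drops from 4 to 3.

Pinehurst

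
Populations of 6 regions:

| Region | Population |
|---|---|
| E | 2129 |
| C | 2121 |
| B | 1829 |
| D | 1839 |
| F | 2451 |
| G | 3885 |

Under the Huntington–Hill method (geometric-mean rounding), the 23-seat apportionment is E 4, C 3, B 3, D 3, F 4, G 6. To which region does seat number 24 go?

C

Priority for the next seat is population ÷ (√(s·(s+1))).
Priorities: E 476.059, C 612.280, B 527.987, D 530.874, F 548.060, G 599.469.
Highest priority: C.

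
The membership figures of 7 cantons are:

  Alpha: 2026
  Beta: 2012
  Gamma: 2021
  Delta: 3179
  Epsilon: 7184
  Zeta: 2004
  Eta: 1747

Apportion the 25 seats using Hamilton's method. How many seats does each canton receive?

The standard divisor is 20173/25 ≈ 806.92.
Standard quotas: Alpha 2.5108, Beta 2.4934, Gamma 2.5046, Delta 3.9397, Epsilon 8.9030, Zeta 2.4835, Eta 2.1650.
Lower quotas: Alpha 2, Beta 2, Gamma 2, Delta 3, Epsilon 8, Zeta 2, Eta 2 (sum 21, leaving 4 seats).
Remainders in descending order: Delta 0.9397, Epsilon 0.9030, Alpha 0.5108, Gamma 0.5046, Beta 0.4934, Zeta 0.4835, Eta 0.1650.
The surplus seats go to Delta, Epsilon, Alpha, Gamma.

Alpha 3, Beta 2, Gamma 3, Delta 4, Epsilon 9, Zeta 2, Eta 2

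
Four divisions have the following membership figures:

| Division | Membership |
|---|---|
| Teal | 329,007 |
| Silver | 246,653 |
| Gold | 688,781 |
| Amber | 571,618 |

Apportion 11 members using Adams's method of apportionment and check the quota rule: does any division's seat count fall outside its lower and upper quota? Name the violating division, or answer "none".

none

Standard quotas: Teal 1.971, Silver 1.478, Gold 4.127, Amber 3.425.
Adams allocation: Teal 2, Silver 2, Gold 4, Amber 3.
Every allocation lies between the lower and upper quota.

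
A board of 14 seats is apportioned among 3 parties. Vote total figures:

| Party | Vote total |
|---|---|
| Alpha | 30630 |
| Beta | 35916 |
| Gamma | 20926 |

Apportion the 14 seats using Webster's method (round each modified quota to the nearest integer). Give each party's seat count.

Alpha: 5; Beta: 6; Gamma: 3

Standard divisor 87472/14 ≈ 6248; standard quotas: Alpha 4.902, Beta 5.748, Gamma 3.349.
Rounding to the nearest integer gives Alpha 5, Beta 6, Gamma 3 — total 14, matching the house size, so no adjustment is needed.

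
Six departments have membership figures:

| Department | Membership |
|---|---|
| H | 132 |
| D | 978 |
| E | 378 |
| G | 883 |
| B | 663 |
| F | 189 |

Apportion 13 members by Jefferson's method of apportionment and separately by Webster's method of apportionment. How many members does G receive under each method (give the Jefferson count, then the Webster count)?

Jefferson: H 0, D 5, E 1, G 4, B 3, F 0.
Webster: H 1, D 4, E 1, G 3, B 3, F 1.
G gets 4 under Jefferson and 3 under Webster.

4 and 3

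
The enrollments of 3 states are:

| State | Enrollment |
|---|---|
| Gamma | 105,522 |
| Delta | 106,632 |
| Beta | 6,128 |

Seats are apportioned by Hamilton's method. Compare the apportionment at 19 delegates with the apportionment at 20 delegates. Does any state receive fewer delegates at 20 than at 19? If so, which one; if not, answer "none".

At 19 seats: Gamma 9, Delta 9, Beta 1.
At 20 seats: Gamma 10, Delta 10, Beta 0.
Beta drops from 1 to 0.

Beta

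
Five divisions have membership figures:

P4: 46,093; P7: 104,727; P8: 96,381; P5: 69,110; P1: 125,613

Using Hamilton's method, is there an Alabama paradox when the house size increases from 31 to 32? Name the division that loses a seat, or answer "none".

At 31 seats: P4 3, P7 7, P8 7, P5 5, P1 9.
At 32 seats: P4 3, P7 8, P8 7, P5 5, P1 9.
No division's allocation decreased.

none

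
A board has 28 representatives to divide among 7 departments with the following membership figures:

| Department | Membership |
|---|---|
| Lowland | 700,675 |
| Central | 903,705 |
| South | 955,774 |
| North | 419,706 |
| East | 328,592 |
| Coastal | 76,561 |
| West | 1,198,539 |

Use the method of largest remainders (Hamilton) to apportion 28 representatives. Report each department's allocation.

The standard divisor is 4583552/28 ≈ 163698.286.
Standard quotas: Lowland 4.2803, Central 5.5206, South 5.8386, North 2.5639, East 2.0073, Coastal 0.4677, West 7.3216.
Lower quotas: Lowland 4, Central 5, South 5, North 2, East 2, Coastal 0, West 7 (sum 25, leaving 3 seats).
Remainders in descending order: South 0.8386, North 0.5639, Central 0.5206, Coastal 0.4677, West 0.3216, Lowland 0.2803, East 0.0073.
Largest remainders: South, North, Central receive the extra seats.

Lowland 4; Central 6; South 6; North 3; East 2; Coastal 0; West 7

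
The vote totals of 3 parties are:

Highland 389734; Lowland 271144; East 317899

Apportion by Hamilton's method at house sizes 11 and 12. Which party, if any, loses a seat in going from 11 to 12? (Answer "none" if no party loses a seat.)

none

At 11 seats: Highland 4, Lowland 3, East 4.
At 12 seats: Highland 5, Lowland 3, East 4.
No party's allocation decreased.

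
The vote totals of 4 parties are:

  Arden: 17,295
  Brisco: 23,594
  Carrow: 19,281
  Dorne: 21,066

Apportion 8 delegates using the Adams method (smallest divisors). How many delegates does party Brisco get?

Standard divisor 81236/8 ≈ 10154.5; standard quotas: Arden 1.703, Brisco 2.324, Carrow 1.899, Dorne 2.075.
Rounding up gives 2, 3, 2, 3 = 10 seats, so the divisor must be adjusted.
With modified divisor 14500: modified quotas Arden 1.193, Brisco 1.627, Carrow 1.330, Dorne 1.453.
Rounding up: Arden 2, Brisco 2, Carrow 2, Dorne 2 (total 8).
Brisco receives 2.

2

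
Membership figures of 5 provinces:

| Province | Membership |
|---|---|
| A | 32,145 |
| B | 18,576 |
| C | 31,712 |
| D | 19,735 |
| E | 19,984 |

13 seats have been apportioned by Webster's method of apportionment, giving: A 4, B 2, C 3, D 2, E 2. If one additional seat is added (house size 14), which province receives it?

Priority for the next seat is population ÷ (current seats + 0.5).
Priorities: A 7143.333, B 7430.400, C 9060.571, D 7894.000, E 7993.600.
Highest priority: C.

C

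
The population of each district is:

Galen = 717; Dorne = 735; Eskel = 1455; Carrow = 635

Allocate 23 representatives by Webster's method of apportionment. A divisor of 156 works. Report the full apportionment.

With modified divisor 156: modified quotas Galen 4.596, Dorne 4.712, Eskel 9.327, Carrow 4.071.
Rounding to the nearest integer: Galen 5, Dorne 5, Eskel 9, Carrow 4 (total 23).

Galen=5, Dorne=5, Eskel=9, Carrow=4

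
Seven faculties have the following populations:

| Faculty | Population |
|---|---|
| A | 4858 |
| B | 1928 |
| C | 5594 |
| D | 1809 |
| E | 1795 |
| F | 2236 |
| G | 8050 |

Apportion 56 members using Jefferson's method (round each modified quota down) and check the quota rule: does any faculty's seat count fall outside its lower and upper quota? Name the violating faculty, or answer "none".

none

Standard quotas: A 10.356, B 4.110, C 11.925, D 3.856, E 3.826, F 4.767, G 17.160.
Jefferson allocation: A 10, B 4, C 12, D 4, E 4, F 4, G 18.
Every allocation lies between the lower and upper quota.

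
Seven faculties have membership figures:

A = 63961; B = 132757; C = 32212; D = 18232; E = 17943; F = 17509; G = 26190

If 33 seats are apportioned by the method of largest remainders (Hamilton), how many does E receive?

The standard divisor is 308804/33 ≈ 9357.697.
Standard quotas: A 6.8351, B 14.1869, C 3.4423, D 1.9483, E 1.9175, F 1.8711, G 2.7988.
Lower quotas: A 6, B 14, C 3, D 1, E 1, F 1, G 2 (sum 28, leaving 5 seats).
Remainders in descending order: D 0.9483, E 0.9175, F 0.8711, A 0.8351, G 0.7988, C 0.4423, B 0.1869.
Largest remainders: D, E, F, A, G receive the extra seats.
E receives 2.

2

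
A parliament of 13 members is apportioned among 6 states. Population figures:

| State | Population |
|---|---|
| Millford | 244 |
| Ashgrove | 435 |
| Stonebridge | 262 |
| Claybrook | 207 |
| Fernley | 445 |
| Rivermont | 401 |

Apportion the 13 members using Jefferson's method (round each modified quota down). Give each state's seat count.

Standard divisor 1994/13 ≈ 153.385; standard quotas: Millford 1.591, Ashgrove 2.836, Stonebridge 1.708, Claybrook 1.350, Fernley 2.901, Rivermont 2.614.
Rounding down gives 1, 2, 1, 1, 2, 2 = 9 seats, so the divisor must be adjusted.
With modified divisor 126: modified quotas Millford 1.937, Ashgrove 3.452, Stonebridge 2.079, Claybrook 1.643, Fernley 3.532, Rivermont 3.183.
Rounding down: Millford 1, Ashgrove 3, Stonebridge 2, Claybrook 1, Fernley 3, Rivermont 3 (total 13).

Millford=1, Ashgrove=3, Stonebridge=2, Claybrook=1, Fernley=3, Rivermont=3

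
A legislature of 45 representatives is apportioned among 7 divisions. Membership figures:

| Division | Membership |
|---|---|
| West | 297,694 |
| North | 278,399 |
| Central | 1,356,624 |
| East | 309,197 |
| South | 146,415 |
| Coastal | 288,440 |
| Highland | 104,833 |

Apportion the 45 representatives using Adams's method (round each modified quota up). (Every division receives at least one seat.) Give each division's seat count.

West 5, North 5, Central 20, East 5, South 3, Coastal 5, Highland 2

Standard divisor 2781602/45 ≈ 61813.378; standard quotas: West 4.816, North 4.504, Central 21.947, East 5.002, South 2.369, Coastal 4.666, Highland 1.696.
Rounding up gives 5, 5, 22, 6, 3, 5, 2 = 48 seats, so the divisor must be adjusted.
With modified divisor 68700: modified quotas West 4.333, North 4.052, Central 19.747, East 4.501, South 2.131, Coastal 4.199, Highland 1.526.
Rounding up: West 5, North 5, Central 20, East 5, South 3, Coastal 5, Highland 2 (total 45).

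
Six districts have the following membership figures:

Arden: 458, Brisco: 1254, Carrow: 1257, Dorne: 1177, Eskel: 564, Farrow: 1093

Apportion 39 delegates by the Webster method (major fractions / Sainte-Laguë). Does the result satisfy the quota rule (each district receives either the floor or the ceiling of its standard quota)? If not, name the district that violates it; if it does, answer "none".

none

Standard quotas: Arden 3.078, Brisco 8.428, Carrow 8.448, Dorne 7.910, Eskel 3.790, Farrow 7.346.
Webster allocation: Arden 3, Brisco 8, Carrow 9, Dorne 8, Eskel 4, Farrow 7.
Every allocation lies between the lower and upper quota.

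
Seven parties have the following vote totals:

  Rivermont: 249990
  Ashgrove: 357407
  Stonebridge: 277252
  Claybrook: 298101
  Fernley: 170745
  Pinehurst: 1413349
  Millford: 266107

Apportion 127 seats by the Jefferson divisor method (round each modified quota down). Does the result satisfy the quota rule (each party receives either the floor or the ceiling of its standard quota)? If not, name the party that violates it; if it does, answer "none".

Pinehurst

Standard quotas: Rivermont 10.468, Ashgrove 14.966, Stonebridge 11.609, Claybrook 12.483, Fernley 7.150, Pinehurst 59.182, Millford 11.143.
Jefferson allocation: Rivermont 10, Ashgrove 15, Stonebridge 11, Claybrook 12, Fernley 7, Pinehurst 61, Millford 11.
Pinehurst has quota 59.182 (lower 59, upper 60) but receives 61 — outside the quota interval.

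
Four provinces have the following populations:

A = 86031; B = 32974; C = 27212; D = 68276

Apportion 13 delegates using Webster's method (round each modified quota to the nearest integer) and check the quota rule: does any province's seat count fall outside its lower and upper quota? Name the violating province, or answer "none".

none

Standard quotas: A 5.214, B 1.998, C 1.649, D 4.138.
Webster allocation: A 5, B 2, C 2, D 4.
Every allocation lies between the lower and upper quota.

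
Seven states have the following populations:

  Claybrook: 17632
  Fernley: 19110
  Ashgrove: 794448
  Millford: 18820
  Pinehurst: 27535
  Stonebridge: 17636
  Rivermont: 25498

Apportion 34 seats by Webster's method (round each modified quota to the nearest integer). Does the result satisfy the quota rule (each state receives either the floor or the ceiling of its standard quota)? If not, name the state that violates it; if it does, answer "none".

Standard quotas: Claybrook 0.651, Fernley 0.706, Ashgrove 29.338, Millford 0.695, Pinehurst 1.017, Stonebridge 0.651, Rivermont 0.942.
Webster allocation: Claybrook 1, Fernley 1, Ashgrove 28, Millford 1, Pinehurst 1, Stonebridge 1, Rivermont 1.
Ashgrove has quota 29.338 (lower 29, upper 30) but receives 28 — outside the quota interval.

Ashgrove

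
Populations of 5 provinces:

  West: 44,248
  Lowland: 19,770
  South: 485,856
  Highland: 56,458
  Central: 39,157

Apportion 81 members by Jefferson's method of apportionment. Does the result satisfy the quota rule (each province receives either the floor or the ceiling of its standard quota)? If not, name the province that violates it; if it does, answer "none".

Standard quotas: West 5.553, Lowland 2.481, South 60.968, Highland 7.085, Central 4.914.
Jefferson allocation: West 5, Lowland 2, South 62, Highland 7, Central 5.
South has quota 60.968 (lower 60, upper 61) but receives 62 — outside the quota interval.

South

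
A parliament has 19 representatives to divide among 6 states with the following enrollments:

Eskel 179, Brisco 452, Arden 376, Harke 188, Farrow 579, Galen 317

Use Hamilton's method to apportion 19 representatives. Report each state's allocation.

Total 2091; standard divisor 2091/19 ≈ 110.053.
Standard quotas: Eskel 1.626, Brisco 4.107, Arden 3.417, Harke 1.708, Farrow 5.261, Galen 2.880.
Lower quotas: Eskel 1, Brisco 4, Arden 3, Harke 1, Farrow 5, Galen 2 (sum 16, leaving 3 seats).
Remainders in descending order: Galen 0.880, Harke 0.708, Eskel 0.626, Arden 0.417, Farrow 0.261, Brisco 0.107.
Largest remainders: Galen, Harke, Eskel receive the extra seats.

Eskel: 2; Brisco: 4; Arden: 3; Harke: 2; Farrow: 5; Galen: 3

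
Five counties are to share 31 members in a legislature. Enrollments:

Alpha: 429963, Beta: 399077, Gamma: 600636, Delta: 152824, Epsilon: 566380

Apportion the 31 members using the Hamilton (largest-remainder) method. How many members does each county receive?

Total 2148880; standard divisor 2148880/31 ≈ 69318.71.
Standard quotas: Alpha 6.2027, Beta 5.7571, Gamma 8.6648, Delta 2.2047, Epsilon 8.1707.
Lower quotas: Alpha 6, Beta 5, Gamma 8, Delta 2, Epsilon 8 (sum 29, leaving 2 seats).
Remainders in descending order: Beta 0.7571, Gamma 0.6648, Delta 0.2047, Alpha 0.2027, Epsilon 0.1707.
Largest remainders: Beta, Gamma receive the extra seats.

Alpha: 6, Beta: 6, Gamma: 9, Delta: 2, Epsilon: 8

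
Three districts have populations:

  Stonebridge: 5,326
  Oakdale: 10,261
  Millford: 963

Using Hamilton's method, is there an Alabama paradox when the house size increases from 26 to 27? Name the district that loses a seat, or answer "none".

At 26 seats: Stonebridge 8, Oakdale 16, Millford 2.
At 27 seats: Stonebridge 9, Oakdale 17, Millford 1.
Millford drops from 2 to 1.

Millford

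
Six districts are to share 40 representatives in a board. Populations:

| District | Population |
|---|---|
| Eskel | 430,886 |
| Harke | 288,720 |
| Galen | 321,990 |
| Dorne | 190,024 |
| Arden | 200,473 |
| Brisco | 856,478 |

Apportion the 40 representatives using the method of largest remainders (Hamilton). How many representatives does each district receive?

Total 2288571; standard divisor 2288571/40 ≈ 57214.275.
Standard quotas: Eskel 7.5311, Harke 5.0463, Galen 5.6278, Dorne 3.3213, Arden 3.5039, Brisco 14.9697.
Lower quotas: Eskel 7, Harke 5, Galen 5, Dorne 3, Arden 3, Brisco 14 (sum 37, leaving 3 seats).
Remainders in descending order: Brisco 0.9697, Galen 0.6278, Eskel 0.5311, Arden 0.5039, Dorne 0.3213, Harke 0.0463.
The surplus seats go to Brisco, Galen, Eskel.

Eskel 8; Harke 5; Galen 6; Dorne 3; Arden 3; Brisco 15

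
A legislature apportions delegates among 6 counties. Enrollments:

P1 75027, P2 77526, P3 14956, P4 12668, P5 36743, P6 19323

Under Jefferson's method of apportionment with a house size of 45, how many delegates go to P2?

15

Standard divisor 236243/45 ≈ 5249.844; standard quotas: P1 14.291, P2 14.767, P3 2.849, P4 2.413, P5 6.999, P6 3.681.
Rounding down gives 14, 14, 2, 2, 6, 3 = 41 seats, so the divisor must be adjusted.
With modified divisor 4900: modified quotas P1 15.312, P2 15.822, P3 3.052, P4 2.585, P5 7.499, P6 3.943.
Rounding down: P1 15, P2 15, P3 3, P4 2, P5 7, P6 3 (total 45).
P2 receives 15.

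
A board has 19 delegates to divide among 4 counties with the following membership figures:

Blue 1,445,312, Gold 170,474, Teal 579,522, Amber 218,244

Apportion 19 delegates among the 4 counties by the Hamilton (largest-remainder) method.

Blue 11; Gold 1; Teal 5; Amber 2

Total 2413552; standard divisor 2413552/19 ≈ 127029.053.
Standard quotas: Blue 11.3778, Gold 1.3420, Teal 4.5621, Amber 1.7181.
Lower quotas: Blue 11, Gold 1, Teal 4, Amber 1 (sum 17, leaving 2 seats).
Remainders in descending order: Amber 0.7181, Teal 0.5621, Blue 0.3778, Gold 0.3420.
Largest remainders: Amber, Teal receive the extra seats.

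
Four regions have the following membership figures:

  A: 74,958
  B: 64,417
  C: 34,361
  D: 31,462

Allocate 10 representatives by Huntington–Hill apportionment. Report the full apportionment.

With divisor 21943: modified quotas A 3.416, B 2.936, C 1.566, D 1.434.
Geometric-mean thresholds: A √(3·4)=3.464, B √(2·3)=2.449, C √(1·2)=1.414, D √(1·2)=1.414.
Each quota rounded against its threshold gives A 3, B 3, C 2, D 2 (total 10).

A: 3, B: 3, C: 2, D: 2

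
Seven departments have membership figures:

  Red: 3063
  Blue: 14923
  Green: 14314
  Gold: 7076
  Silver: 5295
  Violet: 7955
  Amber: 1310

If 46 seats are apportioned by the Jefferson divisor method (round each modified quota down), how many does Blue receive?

13

Standard divisor 53936/46 ≈ 1172.522; standard quotas: Red 2.612, Blue 12.727, Green 12.208, Gold 6.035, Silver 4.516, Violet 6.785, Amber 1.117.
Rounding down gives 2, 12, 12, 6, 4, 6, 1 = 43 seats, so the divisor must be adjusted.
With modified divisor 1080: modified quotas Red 2.836, Blue 13.818, Green 13.254, Gold 6.552, Silver 4.903, Violet 7.366, Amber 1.213.
Rounding down: Red 2, Blue 13, Green 13, Gold 6, Silver 4, Violet 7, Amber 1 (total 46).
Blue receives 13.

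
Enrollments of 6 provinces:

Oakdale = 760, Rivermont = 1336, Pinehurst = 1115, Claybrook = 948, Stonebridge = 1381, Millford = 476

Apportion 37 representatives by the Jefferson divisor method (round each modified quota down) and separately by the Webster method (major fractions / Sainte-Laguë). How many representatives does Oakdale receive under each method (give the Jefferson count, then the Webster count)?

Jefferson: Oakdale 4, Rivermont 8, Pinehurst 7, Claybrook 6, Stonebridge 9, Millford 3.
Webster: Oakdale 5, Rivermont 8, Pinehurst 7, Claybrook 6, Stonebridge 8, Millford 3.
Oakdale gets 4 under Jefferson and 5 under Webster.

4 and 5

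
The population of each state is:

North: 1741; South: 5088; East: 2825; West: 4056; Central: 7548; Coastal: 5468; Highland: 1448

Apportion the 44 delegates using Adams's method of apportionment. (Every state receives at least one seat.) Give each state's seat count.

Standard divisor 28174/44 ≈ 640.318; standard quotas: North 2.719, South 7.946, East 4.412, West 6.334, Central 11.788, Coastal 8.540, Highland 2.261.
Rounding up gives 3, 8, 5, 7, 12, 9, 3 = 47 seats, so the divisor must be adjusted.
With modified divisor 700: modified quotas North 2.487, South 7.269, East 4.036, West 5.794, Central 10.783, Coastal 7.811, Highland 2.069.
Rounding up: North 3, South 8, East 5, West 6, Central 11, Coastal 8, Highland 3 (total 44).

North 3; South 8; East 5; West 6; Central 11; Coastal 8; Highland 3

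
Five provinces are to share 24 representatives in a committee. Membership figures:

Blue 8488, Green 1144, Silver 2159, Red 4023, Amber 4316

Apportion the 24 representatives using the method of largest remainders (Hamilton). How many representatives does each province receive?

Blue: 10, Green: 1, Silver: 3, Red: 5, Amber: 5

Total 20130; standard divisor 20130/24 ≈ 838.75.
Standard quotas: Blue 10.1198, Green 1.3639, Silver 2.5741, Red 4.7964, Amber 5.1458.
Lower quotas: Blue 10, Green 1, Silver 2, Red 4, Amber 5 (sum 22, leaving 2 seats).
Remainders in descending order: Red 0.7964, Silver 0.5741, Green 0.3639, Amber 0.1458, Blue 0.1198.
Largest remainders: Red, Silver receive the extra seats.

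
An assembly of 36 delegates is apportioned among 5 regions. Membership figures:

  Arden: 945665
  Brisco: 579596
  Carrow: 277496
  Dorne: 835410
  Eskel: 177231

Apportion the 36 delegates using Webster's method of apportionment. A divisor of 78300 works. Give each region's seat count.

With modified divisor 78300: modified quotas Arden 12.077, Brisco 7.402, Carrow 3.544, Dorne 10.669, Eskel 2.263.
Rounding to the nearest integer: Arden 12, Brisco 7, Carrow 4, Dorne 11, Eskel 2 (total 36).

Arden=12, Brisco=7, Carrow=4, Dorne=11, Eskel=2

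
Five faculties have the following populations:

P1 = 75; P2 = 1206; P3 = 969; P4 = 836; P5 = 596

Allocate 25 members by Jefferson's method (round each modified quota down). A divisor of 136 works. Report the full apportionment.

With modified divisor 136: modified quotas P1 0.551, P2 8.868, P3 7.125, P4 6.147, P5 4.382.
Rounding down: P1 0, P2 8, P3 7, P4 6, P5 4 (total 25).

P1 0; P2 8; P3 7; P4 6; P5 4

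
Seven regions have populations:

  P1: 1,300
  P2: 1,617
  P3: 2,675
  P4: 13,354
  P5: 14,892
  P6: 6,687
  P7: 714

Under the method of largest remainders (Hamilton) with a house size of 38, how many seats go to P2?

2

Total 41239; standard divisor 41239/38 ≈ 1085.237.
Standard quotas: P1 1.1979, P2 1.4900, P3 2.4649, P4 12.3051, P5 13.7224, P6 6.1618, P7 0.6579.
Lower quotas: P1 1, P2 1, P3 2, P4 12, P5 13, P6 6, P7 0 (sum 35, leaving 3 seats).
Remainders in descending order: P5 0.7224, P7 0.6579, P2 0.4900, P3 0.4649, P4 0.3051, P1 0.1979, P6 0.1618.
The surplus seats go to P5, P7, P2.
P2 receives 2.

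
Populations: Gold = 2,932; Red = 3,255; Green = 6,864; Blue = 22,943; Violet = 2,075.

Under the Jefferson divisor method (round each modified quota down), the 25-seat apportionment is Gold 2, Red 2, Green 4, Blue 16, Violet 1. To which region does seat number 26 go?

Green

Priority for the next seat is population ÷ (current seats + 1).
Priorities: Gold 977.333, Red 1085.000, Green 1372.800, Blue 1349.588, Violet 1037.500.
Highest priority: Green.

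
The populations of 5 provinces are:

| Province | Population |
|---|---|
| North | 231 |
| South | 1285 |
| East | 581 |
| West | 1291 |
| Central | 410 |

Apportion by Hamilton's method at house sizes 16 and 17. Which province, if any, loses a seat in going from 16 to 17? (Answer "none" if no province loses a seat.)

At 16 seats: North 1, South 5, East 3, West 5, Central 2.
At 17 seats: North 1, South 6, East 2, West 6, Central 2.
East drops from 3 to 2.

East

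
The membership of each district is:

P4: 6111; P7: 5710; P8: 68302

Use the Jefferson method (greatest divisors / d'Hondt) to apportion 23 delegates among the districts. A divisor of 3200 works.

With modified divisor 3200: modified quotas P4 1.910, P7 1.784, P8 21.344.
Rounding down: P4 1, P7 1, P8 21 (total 23).

P4: 1, P7: 1, P8: 21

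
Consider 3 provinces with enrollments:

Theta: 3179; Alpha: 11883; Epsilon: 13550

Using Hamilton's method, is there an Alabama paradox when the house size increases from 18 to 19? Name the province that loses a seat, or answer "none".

none

At 18 seats: Theta 2, Alpha 7, Epsilon 9.
At 19 seats: Theta 2, Alpha 8, Epsilon 9.
No province's allocation decreased.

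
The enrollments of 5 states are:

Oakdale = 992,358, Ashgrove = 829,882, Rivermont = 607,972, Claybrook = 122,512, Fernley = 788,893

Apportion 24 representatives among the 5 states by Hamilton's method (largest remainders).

Standard divisor: 3341617 ÷ 24 ≈ 139234.042.
Standard quotas: Oakdale 7.1273, Ashgrove 5.9603, Rivermont 4.3665, Claybrook 0.8799, Fernley 5.6659.
Lower quotas: Oakdale 7, Ashgrove 5, Rivermont 4, Claybrook 0, Fernley 5 (sum 21, leaving 3 seats).
Remainders in descending order: Ashgrove 0.9603, Claybrook 0.8799, Fernley 0.6659, Rivermont 0.3665, Oakdale 0.1273.
Largest remainders: Ashgrove, Claybrook, Fernley receive the extra seats.

Oakdale=7, Ashgrove=6, Rivermont=4, Claybrook=1, Fernley=6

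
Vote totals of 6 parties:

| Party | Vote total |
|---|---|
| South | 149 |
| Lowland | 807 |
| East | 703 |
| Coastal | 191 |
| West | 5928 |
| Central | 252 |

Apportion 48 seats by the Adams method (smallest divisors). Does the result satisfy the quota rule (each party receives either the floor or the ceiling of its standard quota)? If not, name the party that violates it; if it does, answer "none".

West

Standard quotas: South 0.891, Lowland 4.824, East 4.202, Coastal 1.142, West 35.435, Central 1.506.
Adams allocation: South 1, Lowland 5, East 4, Coastal 2, West 34, Central 2.
West has quota 35.435 (lower 35, upper 36) but receives 34 — outside the quota interval.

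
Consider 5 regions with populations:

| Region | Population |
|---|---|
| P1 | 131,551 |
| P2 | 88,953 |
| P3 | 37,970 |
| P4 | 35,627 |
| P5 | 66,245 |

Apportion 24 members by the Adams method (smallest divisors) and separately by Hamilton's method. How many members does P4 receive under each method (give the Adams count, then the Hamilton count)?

Adams: P1 8, P2 6, P3 3, P4 3, P5 4.
Hamilton: P1 9, P2 6, P3 3, P4 2, P5 4.
P4 gets 3 under Adams and 2 under Hamilton.

3 and 2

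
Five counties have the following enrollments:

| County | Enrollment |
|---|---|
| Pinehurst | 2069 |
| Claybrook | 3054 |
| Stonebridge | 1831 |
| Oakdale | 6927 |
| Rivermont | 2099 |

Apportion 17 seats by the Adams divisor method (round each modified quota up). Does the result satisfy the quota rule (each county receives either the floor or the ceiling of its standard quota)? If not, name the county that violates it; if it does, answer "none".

none

Standard quotas: Pinehurst 2.201, Claybrook 3.249, Stonebridge 1.948, Oakdale 7.369, Rivermont 2.233.
Adams allocation: Pinehurst 2, Claybrook 3, Stonebridge 2, Oakdale 7, Rivermont 3.
Every allocation lies between the lower and upper quota.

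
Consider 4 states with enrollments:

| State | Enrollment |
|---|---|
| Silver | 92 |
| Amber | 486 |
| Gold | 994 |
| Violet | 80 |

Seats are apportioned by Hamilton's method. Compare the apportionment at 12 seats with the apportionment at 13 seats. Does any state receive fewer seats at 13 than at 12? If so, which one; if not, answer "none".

At 12 seats: Silver 1, Amber 3, Gold 7, Violet 1.
At 13 seats: Silver 1, Amber 4, Gold 8, Violet 0.
Violet drops from 1 to 0.

Violet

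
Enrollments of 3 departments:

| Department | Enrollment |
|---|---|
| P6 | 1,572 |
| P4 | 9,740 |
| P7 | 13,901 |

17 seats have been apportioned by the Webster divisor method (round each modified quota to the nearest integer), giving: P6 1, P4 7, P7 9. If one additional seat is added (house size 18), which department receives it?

Priority for the next seat is population ÷ (current seats + 0.5).
Priorities: P6 1048.000, P4 1298.667, P7 1463.263.
Highest priority: P7.

P7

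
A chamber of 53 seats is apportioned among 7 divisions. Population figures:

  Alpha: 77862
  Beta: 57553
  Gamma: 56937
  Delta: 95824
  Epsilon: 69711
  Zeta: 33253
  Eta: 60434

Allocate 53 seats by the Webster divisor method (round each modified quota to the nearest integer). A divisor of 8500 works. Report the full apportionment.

Alpha 9; Beta 7; Gamma 7; Delta 11; Epsilon 8; Zeta 4; Eta 7

With modified divisor 8500: modified quotas Alpha 9.160, Beta 6.771, Gamma 6.698, Delta 11.273, Epsilon 8.201, Zeta 3.912, Eta 7.110.
Rounding to the nearest integer: Alpha 9, Beta 7, Gamma 7, Delta 11, Epsilon 8, Zeta 4, Eta 7 (total 53).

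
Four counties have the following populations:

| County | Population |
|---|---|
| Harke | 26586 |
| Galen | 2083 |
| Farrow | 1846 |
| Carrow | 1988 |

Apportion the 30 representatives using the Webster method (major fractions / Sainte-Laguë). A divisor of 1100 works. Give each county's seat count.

Harke: 24; Galen: 2; Farrow: 2; Carrow: 2

With modified divisor 1100: modified quotas Harke 24.169, Galen 1.894, Farrow 1.678, Carrow 1.807.
Rounding to the nearest integer: Harke 24, Galen 2, Farrow 2, Carrow 2 (total 30).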